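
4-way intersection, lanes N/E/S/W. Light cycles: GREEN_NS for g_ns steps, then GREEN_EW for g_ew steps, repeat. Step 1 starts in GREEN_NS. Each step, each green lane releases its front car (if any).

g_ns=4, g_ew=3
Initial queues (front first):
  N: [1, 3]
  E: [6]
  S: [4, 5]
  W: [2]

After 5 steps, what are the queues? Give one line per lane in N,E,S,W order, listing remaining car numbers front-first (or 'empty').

Step 1 [NS]: N:car1-GO,E:wait,S:car4-GO,W:wait | queues: N=1 E=1 S=1 W=1
Step 2 [NS]: N:car3-GO,E:wait,S:car5-GO,W:wait | queues: N=0 E=1 S=0 W=1
Step 3 [NS]: N:empty,E:wait,S:empty,W:wait | queues: N=0 E=1 S=0 W=1
Step 4 [NS]: N:empty,E:wait,S:empty,W:wait | queues: N=0 E=1 S=0 W=1
Step 5 [EW]: N:wait,E:car6-GO,S:wait,W:car2-GO | queues: N=0 E=0 S=0 W=0

N: empty
E: empty
S: empty
W: empty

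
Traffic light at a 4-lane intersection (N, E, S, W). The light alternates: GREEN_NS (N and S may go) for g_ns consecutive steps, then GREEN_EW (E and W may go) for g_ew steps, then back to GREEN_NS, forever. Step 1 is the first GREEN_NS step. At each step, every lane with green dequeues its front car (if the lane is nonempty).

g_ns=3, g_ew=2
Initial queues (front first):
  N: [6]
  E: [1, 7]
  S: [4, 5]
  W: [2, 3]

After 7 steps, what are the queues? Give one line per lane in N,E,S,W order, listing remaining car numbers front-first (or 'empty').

Step 1 [NS]: N:car6-GO,E:wait,S:car4-GO,W:wait | queues: N=0 E=2 S=1 W=2
Step 2 [NS]: N:empty,E:wait,S:car5-GO,W:wait | queues: N=0 E=2 S=0 W=2
Step 3 [NS]: N:empty,E:wait,S:empty,W:wait | queues: N=0 E=2 S=0 W=2
Step 4 [EW]: N:wait,E:car1-GO,S:wait,W:car2-GO | queues: N=0 E=1 S=0 W=1
Step 5 [EW]: N:wait,E:car7-GO,S:wait,W:car3-GO | queues: N=0 E=0 S=0 W=0

N: empty
E: empty
S: empty
W: empty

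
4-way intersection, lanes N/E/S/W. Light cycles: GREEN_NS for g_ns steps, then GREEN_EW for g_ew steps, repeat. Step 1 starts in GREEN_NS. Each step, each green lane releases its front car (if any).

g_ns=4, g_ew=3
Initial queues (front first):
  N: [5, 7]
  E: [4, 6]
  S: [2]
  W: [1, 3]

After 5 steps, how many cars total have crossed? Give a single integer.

Step 1 [NS]: N:car5-GO,E:wait,S:car2-GO,W:wait | queues: N=1 E=2 S=0 W=2
Step 2 [NS]: N:car7-GO,E:wait,S:empty,W:wait | queues: N=0 E=2 S=0 W=2
Step 3 [NS]: N:empty,E:wait,S:empty,W:wait | queues: N=0 E=2 S=0 W=2
Step 4 [NS]: N:empty,E:wait,S:empty,W:wait | queues: N=0 E=2 S=0 W=2
Step 5 [EW]: N:wait,E:car4-GO,S:wait,W:car1-GO | queues: N=0 E=1 S=0 W=1
Cars crossed by step 5: 5

Answer: 5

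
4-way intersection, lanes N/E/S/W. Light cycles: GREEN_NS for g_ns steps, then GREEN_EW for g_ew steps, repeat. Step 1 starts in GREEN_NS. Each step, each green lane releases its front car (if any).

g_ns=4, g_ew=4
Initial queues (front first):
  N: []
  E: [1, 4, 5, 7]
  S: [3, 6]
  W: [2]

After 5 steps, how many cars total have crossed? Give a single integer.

Step 1 [NS]: N:empty,E:wait,S:car3-GO,W:wait | queues: N=0 E=4 S=1 W=1
Step 2 [NS]: N:empty,E:wait,S:car6-GO,W:wait | queues: N=0 E=4 S=0 W=1
Step 3 [NS]: N:empty,E:wait,S:empty,W:wait | queues: N=0 E=4 S=0 W=1
Step 4 [NS]: N:empty,E:wait,S:empty,W:wait | queues: N=0 E=4 S=0 W=1
Step 5 [EW]: N:wait,E:car1-GO,S:wait,W:car2-GO | queues: N=0 E=3 S=0 W=0
Cars crossed by step 5: 4

Answer: 4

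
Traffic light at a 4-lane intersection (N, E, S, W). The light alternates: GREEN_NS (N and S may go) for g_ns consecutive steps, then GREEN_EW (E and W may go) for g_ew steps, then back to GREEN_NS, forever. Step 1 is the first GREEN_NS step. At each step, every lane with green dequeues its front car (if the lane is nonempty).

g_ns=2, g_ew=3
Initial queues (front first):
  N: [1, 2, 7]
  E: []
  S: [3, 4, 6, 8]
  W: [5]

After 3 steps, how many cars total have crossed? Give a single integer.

Answer: 5

Derivation:
Step 1 [NS]: N:car1-GO,E:wait,S:car3-GO,W:wait | queues: N=2 E=0 S=3 W=1
Step 2 [NS]: N:car2-GO,E:wait,S:car4-GO,W:wait | queues: N=1 E=0 S=2 W=1
Step 3 [EW]: N:wait,E:empty,S:wait,W:car5-GO | queues: N=1 E=0 S=2 W=0
Cars crossed by step 3: 5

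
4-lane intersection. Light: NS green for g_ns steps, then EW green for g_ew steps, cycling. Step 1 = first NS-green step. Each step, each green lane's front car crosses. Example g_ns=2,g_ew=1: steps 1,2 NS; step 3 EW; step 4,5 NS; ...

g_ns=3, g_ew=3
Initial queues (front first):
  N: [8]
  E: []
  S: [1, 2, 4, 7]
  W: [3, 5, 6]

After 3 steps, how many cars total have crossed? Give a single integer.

Step 1 [NS]: N:car8-GO,E:wait,S:car1-GO,W:wait | queues: N=0 E=0 S=3 W=3
Step 2 [NS]: N:empty,E:wait,S:car2-GO,W:wait | queues: N=0 E=0 S=2 W=3
Step 3 [NS]: N:empty,E:wait,S:car4-GO,W:wait | queues: N=0 E=0 S=1 W=3
Cars crossed by step 3: 4

Answer: 4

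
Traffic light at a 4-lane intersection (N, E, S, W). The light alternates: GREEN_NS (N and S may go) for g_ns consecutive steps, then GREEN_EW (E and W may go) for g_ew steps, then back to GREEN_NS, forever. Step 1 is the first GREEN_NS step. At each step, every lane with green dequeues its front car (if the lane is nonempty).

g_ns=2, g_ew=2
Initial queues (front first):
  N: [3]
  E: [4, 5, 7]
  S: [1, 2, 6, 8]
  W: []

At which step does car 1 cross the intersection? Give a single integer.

Step 1 [NS]: N:car3-GO,E:wait,S:car1-GO,W:wait | queues: N=0 E=3 S=3 W=0
Step 2 [NS]: N:empty,E:wait,S:car2-GO,W:wait | queues: N=0 E=3 S=2 W=0
Step 3 [EW]: N:wait,E:car4-GO,S:wait,W:empty | queues: N=0 E=2 S=2 W=0
Step 4 [EW]: N:wait,E:car5-GO,S:wait,W:empty | queues: N=0 E=1 S=2 W=0
Step 5 [NS]: N:empty,E:wait,S:car6-GO,W:wait | queues: N=0 E=1 S=1 W=0
Step 6 [NS]: N:empty,E:wait,S:car8-GO,W:wait | queues: N=0 E=1 S=0 W=0
Step 7 [EW]: N:wait,E:car7-GO,S:wait,W:empty | queues: N=0 E=0 S=0 W=0
Car 1 crosses at step 1

1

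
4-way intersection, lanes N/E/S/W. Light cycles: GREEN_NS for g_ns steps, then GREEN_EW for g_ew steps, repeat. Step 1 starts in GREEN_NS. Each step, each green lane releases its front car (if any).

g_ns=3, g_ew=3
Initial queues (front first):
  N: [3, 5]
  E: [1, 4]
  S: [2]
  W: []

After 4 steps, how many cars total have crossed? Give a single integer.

Step 1 [NS]: N:car3-GO,E:wait,S:car2-GO,W:wait | queues: N=1 E=2 S=0 W=0
Step 2 [NS]: N:car5-GO,E:wait,S:empty,W:wait | queues: N=0 E=2 S=0 W=0
Step 3 [NS]: N:empty,E:wait,S:empty,W:wait | queues: N=0 E=2 S=0 W=0
Step 4 [EW]: N:wait,E:car1-GO,S:wait,W:empty | queues: N=0 E=1 S=0 W=0
Cars crossed by step 4: 4

Answer: 4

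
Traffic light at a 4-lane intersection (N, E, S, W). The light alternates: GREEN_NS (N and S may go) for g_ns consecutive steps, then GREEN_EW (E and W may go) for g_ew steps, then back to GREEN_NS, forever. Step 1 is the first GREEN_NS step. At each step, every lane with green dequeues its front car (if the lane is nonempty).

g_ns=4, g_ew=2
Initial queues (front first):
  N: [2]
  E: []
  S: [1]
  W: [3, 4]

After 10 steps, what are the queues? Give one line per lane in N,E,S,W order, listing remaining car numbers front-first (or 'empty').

Step 1 [NS]: N:car2-GO,E:wait,S:car1-GO,W:wait | queues: N=0 E=0 S=0 W=2
Step 2 [NS]: N:empty,E:wait,S:empty,W:wait | queues: N=0 E=0 S=0 W=2
Step 3 [NS]: N:empty,E:wait,S:empty,W:wait | queues: N=0 E=0 S=0 W=2
Step 4 [NS]: N:empty,E:wait,S:empty,W:wait | queues: N=0 E=0 S=0 W=2
Step 5 [EW]: N:wait,E:empty,S:wait,W:car3-GO | queues: N=0 E=0 S=0 W=1
Step 6 [EW]: N:wait,E:empty,S:wait,W:car4-GO | queues: N=0 E=0 S=0 W=0

N: empty
E: empty
S: empty
W: empty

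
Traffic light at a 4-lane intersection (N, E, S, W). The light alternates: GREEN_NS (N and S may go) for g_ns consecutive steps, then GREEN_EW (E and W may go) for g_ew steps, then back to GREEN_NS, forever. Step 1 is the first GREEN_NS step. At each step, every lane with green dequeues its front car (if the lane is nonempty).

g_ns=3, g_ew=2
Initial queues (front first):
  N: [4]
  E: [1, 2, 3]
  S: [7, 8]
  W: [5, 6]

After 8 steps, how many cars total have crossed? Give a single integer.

Step 1 [NS]: N:car4-GO,E:wait,S:car7-GO,W:wait | queues: N=0 E=3 S=1 W=2
Step 2 [NS]: N:empty,E:wait,S:car8-GO,W:wait | queues: N=0 E=3 S=0 W=2
Step 3 [NS]: N:empty,E:wait,S:empty,W:wait | queues: N=0 E=3 S=0 W=2
Step 4 [EW]: N:wait,E:car1-GO,S:wait,W:car5-GO | queues: N=0 E=2 S=0 W=1
Step 5 [EW]: N:wait,E:car2-GO,S:wait,W:car6-GO | queues: N=0 E=1 S=0 W=0
Step 6 [NS]: N:empty,E:wait,S:empty,W:wait | queues: N=0 E=1 S=0 W=0
Step 7 [NS]: N:empty,E:wait,S:empty,W:wait | queues: N=0 E=1 S=0 W=0
Step 8 [NS]: N:empty,E:wait,S:empty,W:wait | queues: N=0 E=1 S=0 W=0
Cars crossed by step 8: 7

Answer: 7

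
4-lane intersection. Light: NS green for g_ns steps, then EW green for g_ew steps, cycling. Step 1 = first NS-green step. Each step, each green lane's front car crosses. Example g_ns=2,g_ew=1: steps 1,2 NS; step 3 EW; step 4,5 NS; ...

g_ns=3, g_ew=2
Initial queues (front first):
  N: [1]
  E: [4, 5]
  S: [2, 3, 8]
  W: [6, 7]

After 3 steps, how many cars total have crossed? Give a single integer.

Answer: 4

Derivation:
Step 1 [NS]: N:car1-GO,E:wait,S:car2-GO,W:wait | queues: N=0 E=2 S=2 W=2
Step 2 [NS]: N:empty,E:wait,S:car3-GO,W:wait | queues: N=0 E=2 S=1 W=2
Step 3 [NS]: N:empty,E:wait,S:car8-GO,W:wait | queues: N=0 E=2 S=0 W=2
Cars crossed by step 3: 4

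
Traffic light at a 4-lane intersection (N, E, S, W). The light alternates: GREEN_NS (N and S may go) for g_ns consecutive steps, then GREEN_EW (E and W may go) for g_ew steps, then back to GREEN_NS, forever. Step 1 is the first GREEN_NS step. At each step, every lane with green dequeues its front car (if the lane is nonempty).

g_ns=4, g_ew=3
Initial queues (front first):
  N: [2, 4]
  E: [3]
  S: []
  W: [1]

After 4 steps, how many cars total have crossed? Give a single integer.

Answer: 2

Derivation:
Step 1 [NS]: N:car2-GO,E:wait,S:empty,W:wait | queues: N=1 E=1 S=0 W=1
Step 2 [NS]: N:car4-GO,E:wait,S:empty,W:wait | queues: N=0 E=1 S=0 W=1
Step 3 [NS]: N:empty,E:wait,S:empty,W:wait | queues: N=0 E=1 S=0 W=1
Step 4 [NS]: N:empty,E:wait,S:empty,W:wait | queues: N=0 E=1 S=0 W=1
Cars crossed by step 4: 2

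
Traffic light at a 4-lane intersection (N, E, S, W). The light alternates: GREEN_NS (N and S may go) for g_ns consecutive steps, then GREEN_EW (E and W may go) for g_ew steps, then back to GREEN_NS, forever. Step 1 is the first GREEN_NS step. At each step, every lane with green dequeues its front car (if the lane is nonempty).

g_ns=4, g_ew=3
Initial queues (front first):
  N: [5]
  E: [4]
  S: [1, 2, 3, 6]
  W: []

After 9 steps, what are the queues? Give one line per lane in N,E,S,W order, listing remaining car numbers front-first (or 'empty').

Step 1 [NS]: N:car5-GO,E:wait,S:car1-GO,W:wait | queues: N=0 E=1 S=3 W=0
Step 2 [NS]: N:empty,E:wait,S:car2-GO,W:wait | queues: N=0 E=1 S=2 W=0
Step 3 [NS]: N:empty,E:wait,S:car3-GO,W:wait | queues: N=0 E=1 S=1 W=0
Step 4 [NS]: N:empty,E:wait,S:car6-GO,W:wait | queues: N=0 E=1 S=0 W=0
Step 5 [EW]: N:wait,E:car4-GO,S:wait,W:empty | queues: N=0 E=0 S=0 W=0

N: empty
E: empty
S: empty
W: empty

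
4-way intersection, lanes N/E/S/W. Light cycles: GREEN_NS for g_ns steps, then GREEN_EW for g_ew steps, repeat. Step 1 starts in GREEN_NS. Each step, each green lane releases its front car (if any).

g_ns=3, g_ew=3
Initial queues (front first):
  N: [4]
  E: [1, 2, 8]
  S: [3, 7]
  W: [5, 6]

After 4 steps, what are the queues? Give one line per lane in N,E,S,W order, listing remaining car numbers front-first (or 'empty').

Step 1 [NS]: N:car4-GO,E:wait,S:car3-GO,W:wait | queues: N=0 E=3 S=1 W=2
Step 2 [NS]: N:empty,E:wait,S:car7-GO,W:wait | queues: N=0 E=3 S=0 W=2
Step 3 [NS]: N:empty,E:wait,S:empty,W:wait | queues: N=0 E=3 S=0 W=2
Step 4 [EW]: N:wait,E:car1-GO,S:wait,W:car5-GO | queues: N=0 E=2 S=0 W=1

N: empty
E: 2 8
S: empty
W: 6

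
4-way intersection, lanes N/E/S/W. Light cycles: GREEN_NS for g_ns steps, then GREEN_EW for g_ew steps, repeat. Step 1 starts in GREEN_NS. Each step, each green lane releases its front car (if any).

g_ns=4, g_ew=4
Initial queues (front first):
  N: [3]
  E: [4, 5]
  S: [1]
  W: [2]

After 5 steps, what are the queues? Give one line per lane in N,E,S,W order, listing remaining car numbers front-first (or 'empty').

Step 1 [NS]: N:car3-GO,E:wait,S:car1-GO,W:wait | queues: N=0 E=2 S=0 W=1
Step 2 [NS]: N:empty,E:wait,S:empty,W:wait | queues: N=0 E=2 S=0 W=1
Step 3 [NS]: N:empty,E:wait,S:empty,W:wait | queues: N=0 E=2 S=0 W=1
Step 4 [NS]: N:empty,E:wait,S:empty,W:wait | queues: N=0 E=2 S=0 W=1
Step 5 [EW]: N:wait,E:car4-GO,S:wait,W:car2-GO | queues: N=0 E=1 S=0 W=0

N: empty
E: 5
S: empty
W: empty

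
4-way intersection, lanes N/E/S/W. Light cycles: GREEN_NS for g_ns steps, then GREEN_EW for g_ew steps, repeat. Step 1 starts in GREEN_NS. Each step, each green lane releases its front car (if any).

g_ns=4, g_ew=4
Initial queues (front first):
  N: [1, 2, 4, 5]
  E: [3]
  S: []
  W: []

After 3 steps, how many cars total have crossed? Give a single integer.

Answer: 3

Derivation:
Step 1 [NS]: N:car1-GO,E:wait,S:empty,W:wait | queues: N=3 E=1 S=0 W=0
Step 2 [NS]: N:car2-GO,E:wait,S:empty,W:wait | queues: N=2 E=1 S=0 W=0
Step 3 [NS]: N:car4-GO,E:wait,S:empty,W:wait | queues: N=1 E=1 S=0 W=0
Cars crossed by step 3: 3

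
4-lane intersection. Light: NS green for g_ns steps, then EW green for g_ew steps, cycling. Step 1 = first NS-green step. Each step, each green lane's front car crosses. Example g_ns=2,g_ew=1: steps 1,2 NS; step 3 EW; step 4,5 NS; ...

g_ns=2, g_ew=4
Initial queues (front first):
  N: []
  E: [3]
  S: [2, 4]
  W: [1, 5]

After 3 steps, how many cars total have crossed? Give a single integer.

Answer: 4

Derivation:
Step 1 [NS]: N:empty,E:wait,S:car2-GO,W:wait | queues: N=0 E=1 S=1 W=2
Step 2 [NS]: N:empty,E:wait,S:car4-GO,W:wait | queues: N=0 E=1 S=0 W=2
Step 3 [EW]: N:wait,E:car3-GO,S:wait,W:car1-GO | queues: N=0 E=0 S=0 W=1
Cars crossed by step 3: 4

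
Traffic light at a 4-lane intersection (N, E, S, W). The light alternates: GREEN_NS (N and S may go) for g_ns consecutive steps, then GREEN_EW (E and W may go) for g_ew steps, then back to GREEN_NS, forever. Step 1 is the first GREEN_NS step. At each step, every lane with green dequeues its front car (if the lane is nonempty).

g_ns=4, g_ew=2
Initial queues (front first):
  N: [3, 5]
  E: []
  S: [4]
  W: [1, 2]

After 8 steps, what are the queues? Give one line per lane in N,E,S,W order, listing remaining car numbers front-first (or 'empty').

Step 1 [NS]: N:car3-GO,E:wait,S:car4-GO,W:wait | queues: N=1 E=0 S=0 W=2
Step 2 [NS]: N:car5-GO,E:wait,S:empty,W:wait | queues: N=0 E=0 S=0 W=2
Step 3 [NS]: N:empty,E:wait,S:empty,W:wait | queues: N=0 E=0 S=0 W=2
Step 4 [NS]: N:empty,E:wait,S:empty,W:wait | queues: N=0 E=0 S=0 W=2
Step 5 [EW]: N:wait,E:empty,S:wait,W:car1-GO | queues: N=0 E=0 S=0 W=1
Step 6 [EW]: N:wait,E:empty,S:wait,W:car2-GO | queues: N=0 E=0 S=0 W=0

N: empty
E: empty
S: empty
W: empty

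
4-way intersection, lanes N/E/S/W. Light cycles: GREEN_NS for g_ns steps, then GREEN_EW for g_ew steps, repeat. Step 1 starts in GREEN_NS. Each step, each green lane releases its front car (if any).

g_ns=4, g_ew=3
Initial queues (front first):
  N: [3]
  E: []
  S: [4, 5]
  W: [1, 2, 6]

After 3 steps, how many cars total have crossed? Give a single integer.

Step 1 [NS]: N:car3-GO,E:wait,S:car4-GO,W:wait | queues: N=0 E=0 S=1 W=3
Step 2 [NS]: N:empty,E:wait,S:car5-GO,W:wait | queues: N=0 E=0 S=0 W=3
Step 3 [NS]: N:empty,E:wait,S:empty,W:wait | queues: N=0 E=0 S=0 W=3
Cars crossed by step 3: 3

Answer: 3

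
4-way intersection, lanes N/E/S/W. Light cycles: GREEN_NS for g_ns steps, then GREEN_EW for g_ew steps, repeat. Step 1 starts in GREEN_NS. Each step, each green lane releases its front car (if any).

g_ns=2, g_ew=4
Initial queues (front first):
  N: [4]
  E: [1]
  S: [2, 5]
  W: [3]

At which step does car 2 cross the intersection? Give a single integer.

Step 1 [NS]: N:car4-GO,E:wait,S:car2-GO,W:wait | queues: N=0 E=1 S=1 W=1
Step 2 [NS]: N:empty,E:wait,S:car5-GO,W:wait | queues: N=0 E=1 S=0 W=1
Step 3 [EW]: N:wait,E:car1-GO,S:wait,W:car3-GO | queues: N=0 E=0 S=0 W=0
Car 2 crosses at step 1

1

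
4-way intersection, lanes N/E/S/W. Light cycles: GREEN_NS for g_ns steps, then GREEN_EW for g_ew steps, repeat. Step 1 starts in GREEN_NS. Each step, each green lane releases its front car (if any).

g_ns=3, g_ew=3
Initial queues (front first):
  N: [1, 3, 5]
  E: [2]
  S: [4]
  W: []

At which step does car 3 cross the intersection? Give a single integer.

Step 1 [NS]: N:car1-GO,E:wait,S:car4-GO,W:wait | queues: N=2 E=1 S=0 W=0
Step 2 [NS]: N:car3-GO,E:wait,S:empty,W:wait | queues: N=1 E=1 S=0 W=0
Step 3 [NS]: N:car5-GO,E:wait,S:empty,W:wait | queues: N=0 E=1 S=0 W=0
Step 4 [EW]: N:wait,E:car2-GO,S:wait,W:empty | queues: N=0 E=0 S=0 W=0
Car 3 crosses at step 2

2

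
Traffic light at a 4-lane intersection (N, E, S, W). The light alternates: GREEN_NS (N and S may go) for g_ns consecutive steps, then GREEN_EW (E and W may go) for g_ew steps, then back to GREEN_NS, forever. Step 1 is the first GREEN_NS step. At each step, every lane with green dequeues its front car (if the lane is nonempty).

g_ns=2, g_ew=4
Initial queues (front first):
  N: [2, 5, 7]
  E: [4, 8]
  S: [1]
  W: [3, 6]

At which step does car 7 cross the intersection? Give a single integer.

Step 1 [NS]: N:car2-GO,E:wait,S:car1-GO,W:wait | queues: N=2 E=2 S=0 W=2
Step 2 [NS]: N:car5-GO,E:wait,S:empty,W:wait | queues: N=1 E=2 S=0 W=2
Step 3 [EW]: N:wait,E:car4-GO,S:wait,W:car3-GO | queues: N=1 E=1 S=0 W=1
Step 4 [EW]: N:wait,E:car8-GO,S:wait,W:car6-GO | queues: N=1 E=0 S=0 W=0
Step 5 [EW]: N:wait,E:empty,S:wait,W:empty | queues: N=1 E=0 S=0 W=0
Step 6 [EW]: N:wait,E:empty,S:wait,W:empty | queues: N=1 E=0 S=0 W=0
Step 7 [NS]: N:car7-GO,E:wait,S:empty,W:wait | queues: N=0 E=0 S=0 W=0
Car 7 crosses at step 7

7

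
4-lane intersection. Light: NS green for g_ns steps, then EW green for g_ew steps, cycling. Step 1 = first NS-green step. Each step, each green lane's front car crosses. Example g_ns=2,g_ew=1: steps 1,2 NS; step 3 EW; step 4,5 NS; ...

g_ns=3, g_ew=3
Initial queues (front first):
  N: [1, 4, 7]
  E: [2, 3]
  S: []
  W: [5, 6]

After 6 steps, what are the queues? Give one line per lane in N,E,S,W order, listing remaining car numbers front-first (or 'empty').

Step 1 [NS]: N:car1-GO,E:wait,S:empty,W:wait | queues: N=2 E=2 S=0 W=2
Step 2 [NS]: N:car4-GO,E:wait,S:empty,W:wait | queues: N=1 E=2 S=0 W=2
Step 3 [NS]: N:car7-GO,E:wait,S:empty,W:wait | queues: N=0 E=2 S=0 W=2
Step 4 [EW]: N:wait,E:car2-GO,S:wait,W:car5-GO | queues: N=0 E=1 S=0 W=1
Step 5 [EW]: N:wait,E:car3-GO,S:wait,W:car6-GO | queues: N=0 E=0 S=0 W=0

N: empty
E: empty
S: empty
W: empty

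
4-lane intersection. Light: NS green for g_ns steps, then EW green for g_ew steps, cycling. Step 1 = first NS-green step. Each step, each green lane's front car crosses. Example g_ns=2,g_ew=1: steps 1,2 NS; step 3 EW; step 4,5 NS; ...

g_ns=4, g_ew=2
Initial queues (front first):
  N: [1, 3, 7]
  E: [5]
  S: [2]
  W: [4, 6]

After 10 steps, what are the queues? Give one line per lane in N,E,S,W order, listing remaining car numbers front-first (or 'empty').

Step 1 [NS]: N:car1-GO,E:wait,S:car2-GO,W:wait | queues: N=2 E=1 S=0 W=2
Step 2 [NS]: N:car3-GO,E:wait,S:empty,W:wait | queues: N=1 E=1 S=0 W=2
Step 3 [NS]: N:car7-GO,E:wait,S:empty,W:wait | queues: N=0 E=1 S=0 W=2
Step 4 [NS]: N:empty,E:wait,S:empty,W:wait | queues: N=0 E=1 S=0 W=2
Step 5 [EW]: N:wait,E:car5-GO,S:wait,W:car4-GO | queues: N=0 E=0 S=0 W=1
Step 6 [EW]: N:wait,E:empty,S:wait,W:car6-GO | queues: N=0 E=0 S=0 W=0

N: empty
E: empty
S: empty
W: empty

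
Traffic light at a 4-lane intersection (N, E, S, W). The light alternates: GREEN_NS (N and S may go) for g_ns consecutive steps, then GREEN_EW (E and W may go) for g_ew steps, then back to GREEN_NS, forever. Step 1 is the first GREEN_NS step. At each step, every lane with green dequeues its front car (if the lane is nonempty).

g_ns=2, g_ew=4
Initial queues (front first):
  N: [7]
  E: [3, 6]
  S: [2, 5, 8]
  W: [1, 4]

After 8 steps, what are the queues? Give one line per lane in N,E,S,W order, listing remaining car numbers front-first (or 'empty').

Step 1 [NS]: N:car7-GO,E:wait,S:car2-GO,W:wait | queues: N=0 E=2 S=2 W=2
Step 2 [NS]: N:empty,E:wait,S:car5-GO,W:wait | queues: N=0 E=2 S=1 W=2
Step 3 [EW]: N:wait,E:car3-GO,S:wait,W:car1-GO | queues: N=0 E=1 S=1 W=1
Step 4 [EW]: N:wait,E:car6-GO,S:wait,W:car4-GO | queues: N=0 E=0 S=1 W=0
Step 5 [EW]: N:wait,E:empty,S:wait,W:empty | queues: N=0 E=0 S=1 W=0
Step 6 [EW]: N:wait,E:empty,S:wait,W:empty | queues: N=0 E=0 S=1 W=0
Step 7 [NS]: N:empty,E:wait,S:car8-GO,W:wait | queues: N=0 E=0 S=0 W=0

N: empty
E: empty
S: empty
W: empty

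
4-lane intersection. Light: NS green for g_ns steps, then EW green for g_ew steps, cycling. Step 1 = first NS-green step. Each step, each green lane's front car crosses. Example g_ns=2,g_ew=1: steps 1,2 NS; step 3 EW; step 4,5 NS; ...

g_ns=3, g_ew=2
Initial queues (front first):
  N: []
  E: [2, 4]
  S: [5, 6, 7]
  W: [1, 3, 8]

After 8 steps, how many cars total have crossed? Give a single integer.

Answer: 7

Derivation:
Step 1 [NS]: N:empty,E:wait,S:car5-GO,W:wait | queues: N=0 E=2 S=2 W=3
Step 2 [NS]: N:empty,E:wait,S:car6-GO,W:wait | queues: N=0 E=2 S=1 W=3
Step 3 [NS]: N:empty,E:wait,S:car7-GO,W:wait | queues: N=0 E=2 S=0 W=3
Step 4 [EW]: N:wait,E:car2-GO,S:wait,W:car1-GO | queues: N=0 E=1 S=0 W=2
Step 5 [EW]: N:wait,E:car4-GO,S:wait,W:car3-GO | queues: N=0 E=0 S=0 W=1
Step 6 [NS]: N:empty,E:wait,S:empty,W:wait | queues: N=0 E=0 S=0 W=1
Step 7 [NS]: N:empty,E:wait,S:empty,W:wait | queues: N=0 E=0 S=0 W=1
Step 8 [NS]: N:empty,E:wait,S:empty,W:wait | queues: N=0 E=0 S=0 W=1
Cars crossed by step 8: 7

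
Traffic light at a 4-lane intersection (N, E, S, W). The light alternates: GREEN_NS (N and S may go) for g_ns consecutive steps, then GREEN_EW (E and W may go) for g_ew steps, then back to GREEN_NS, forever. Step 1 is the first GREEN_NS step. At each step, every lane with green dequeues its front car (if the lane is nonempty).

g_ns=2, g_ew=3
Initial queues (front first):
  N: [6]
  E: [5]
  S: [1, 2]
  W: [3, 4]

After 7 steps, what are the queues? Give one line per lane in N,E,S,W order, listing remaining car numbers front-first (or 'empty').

Step 1 [NS]: N:car6-GO,E:wait,S:car1-GO,W:wait | queues: N=0 E=1 S=1 W=2
Step 2 [NS]: N:empty,E:wait,S:car2-GO,W:wait | queues: N=0 E=1 S=0 W=2
Step 3 [EW]: N:wait,E:car5-GO,S:wait,W:car3-GO | queues: N=0 E=0 S=0 W=1
Step 4 [EW]: N:wait,E:empty,S:wait,W:car4-GO | queues: N=0 E=0 S=0 W=0

N: empty
E: empty
S: empty
W: empty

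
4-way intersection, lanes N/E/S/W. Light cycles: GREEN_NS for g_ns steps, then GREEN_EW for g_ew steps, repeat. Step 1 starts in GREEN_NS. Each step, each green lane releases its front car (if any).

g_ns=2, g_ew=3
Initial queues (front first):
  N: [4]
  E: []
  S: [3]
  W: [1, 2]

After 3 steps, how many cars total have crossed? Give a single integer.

Step 1 [NS]: N:car4-GO,E:wait,S:car3-GO,W:wait | queues: N=0 E=0 S=0 W=2
Step 2 [NS]: N:empty,E:wait,S:empty,W:wait | queues: N=0 E=0 S=0 W=2
Step 3 [EW]: N:wait,E:empty,S:wait,W:car1-GO | queues: N=0 E=0 S=0 W=1
Cars crossed by step 3: 3

Answer: 3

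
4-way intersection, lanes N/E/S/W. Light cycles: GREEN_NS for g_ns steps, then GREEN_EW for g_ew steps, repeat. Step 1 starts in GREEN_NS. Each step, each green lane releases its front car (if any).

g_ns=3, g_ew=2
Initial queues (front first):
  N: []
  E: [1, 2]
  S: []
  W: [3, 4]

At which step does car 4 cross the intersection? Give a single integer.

Step 1 [NS]: N:empty,E:wait,S:empty,W:wait | queues: N=0 E=2 S=0 W=2
Step 2 [NS]: N:empty,E:wait,S:empty,W:wait | queues: N=0 E=2 S=0 W=2
Step 3 [NS]: N:empty,E:wait,S:empty,W:wait | queues: N=0 E=2 S=0 W=2
Step 4 [EW]: N:wait,E:car1-GO,S:wait,W:car3-GO | queues: N=0 E=1 S=0 W=1
Step 5 [EW]: N:wait,E:car2-GO,S:wait,W:car4-GO | queues: N=0 E=0 S=0 W=0
Car 4 crosses at step 5

5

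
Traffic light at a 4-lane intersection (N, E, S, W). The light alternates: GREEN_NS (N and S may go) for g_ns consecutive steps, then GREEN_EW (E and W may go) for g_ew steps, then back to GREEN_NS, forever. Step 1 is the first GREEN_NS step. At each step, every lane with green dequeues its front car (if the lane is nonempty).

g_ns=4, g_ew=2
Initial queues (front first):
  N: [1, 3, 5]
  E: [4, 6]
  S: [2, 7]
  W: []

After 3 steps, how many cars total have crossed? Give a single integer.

Answer: 5

Derivation:
Step 1 [NS]: N:car1-GO,E:wait,S:car2-GO,W:wait | queues: N=2 E=2 S=1 W=0
Step 2 [NS]: N:car3-GO,E:wait,S:car7-GO,W:wait | queues: N=1 E=2 S=0 W=0
Step 3 [NS]: N:car5-GO,E:wait,S:empty,W:wait | queues: N=0 E=2 S=0 W=0
Cars crossed by step 3: 5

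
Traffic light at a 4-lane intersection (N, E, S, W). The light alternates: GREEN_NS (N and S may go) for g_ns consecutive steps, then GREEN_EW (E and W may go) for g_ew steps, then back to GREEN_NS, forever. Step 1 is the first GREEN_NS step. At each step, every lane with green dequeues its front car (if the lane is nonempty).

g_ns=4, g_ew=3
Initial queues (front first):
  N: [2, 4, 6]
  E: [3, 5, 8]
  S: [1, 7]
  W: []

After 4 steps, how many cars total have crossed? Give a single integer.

Step 1 [NS]: N:car2-GO,E:wait,S:car1-GO,W:wait | queues: N=2 E=3 S=1 W=0
Step 2 [NS]: N:car4-GO,E:wait,S:car7-GO,W:wait | queues: N=1 E=3 S=0 W=0
Step 3 [NS]: N:car6-GO,E:wait,S:empty,W:wait | queues: N=0 E=3 S=0 W=0
Step 4 [NS]: N:empty,E:wait,S:empty,W:wait | queues: N=0 E=3 S=0 W=0
Cars crossed by step 4: 5

Answer: 5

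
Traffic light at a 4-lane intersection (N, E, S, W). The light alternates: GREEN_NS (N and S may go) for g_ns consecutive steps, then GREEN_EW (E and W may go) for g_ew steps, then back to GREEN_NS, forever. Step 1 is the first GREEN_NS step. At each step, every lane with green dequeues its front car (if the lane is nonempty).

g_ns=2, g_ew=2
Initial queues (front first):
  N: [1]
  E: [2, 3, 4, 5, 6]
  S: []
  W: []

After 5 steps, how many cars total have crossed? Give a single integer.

Step 1 [NS]: N:car1-GO,E:wait,S:empty,W:wait | queues: N=0 E=5 S=0 W=0
Step 2 [NS]: N:empty,E:wait,S:empty,W:wait | queues: N=0 E=5 S=0 W=0
Step 3 [EW]: N:wait,E:car2-GO,S:wait,W:empty | queues: N=0 E=4 S=0 W=0
Step 4 [EW]: N:wait,E:car3-GO,S:wait,W:empty | queues: N=0 E=3 S=0 W=0
Step 5 [NS]: N:empty,E:wait,S:empty,W:wait | queues: N=0 E=3 S=0 W=0
Cars crossed by step 5: 3

Answer: 3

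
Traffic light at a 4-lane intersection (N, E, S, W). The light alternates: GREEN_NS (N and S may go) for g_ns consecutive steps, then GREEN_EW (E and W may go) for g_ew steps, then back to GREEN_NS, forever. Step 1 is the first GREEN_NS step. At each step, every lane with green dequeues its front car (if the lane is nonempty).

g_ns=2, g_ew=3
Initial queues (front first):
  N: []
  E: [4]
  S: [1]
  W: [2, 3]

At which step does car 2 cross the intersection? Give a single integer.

Step 1 [NS]: N:empty,E:wait,S:car1-GO,W:wait | queues: N=0 E=1 S=0 W=2
Step 2 [NS]: N:empty,E:wait,S:empty,W:wait | queues: N=0 E=1 S=0 W=2
Step 3 [EW]: N:wait,E:car4-GO,S:wait,W:car2-GO | queues: N=0 E=0 S=0 W=1
Step 4 [EW]: N:wait,E:empty,S:wait,W:car3-GO | queues: N=0 E=0 S=0 W=0
Car 2 crosses at step 3

3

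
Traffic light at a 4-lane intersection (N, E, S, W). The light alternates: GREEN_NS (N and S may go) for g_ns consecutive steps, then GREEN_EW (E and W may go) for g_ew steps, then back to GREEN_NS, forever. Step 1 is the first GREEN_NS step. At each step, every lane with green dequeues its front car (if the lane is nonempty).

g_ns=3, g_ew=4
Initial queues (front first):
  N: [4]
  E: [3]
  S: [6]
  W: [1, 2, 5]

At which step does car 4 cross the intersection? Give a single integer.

Step 1 [NS]: N:car4-GO,E:wait,S:car6-GO,W:wait | queues: N=0 E=1 S=0 W=3
Step 2 [NS]: N:empty,E:wait,S:empty,W:wait | queues: N=0 E=1 S=0 W=3
Step 3 [NS]: N:empty,E:wait,S:empty,W:wait | queues: N=0 E=1 S=0 W=3
Step 4 [EW]: N:wait,E:car3-GO,S:wait,W:car1-GO | queues: N=0 E=0 S=0 W=2
Step 5 [EW]: N:wait,E:empty,S:wait,W:car2-GO | queues: N=0 E=0 S=0 W=1
Step 6 [EW]: N:wait,E:empty,S:wait,W:car5-GO | queues: N=0 E=0 S=0 W=0
Car 4 crosses at step 1

1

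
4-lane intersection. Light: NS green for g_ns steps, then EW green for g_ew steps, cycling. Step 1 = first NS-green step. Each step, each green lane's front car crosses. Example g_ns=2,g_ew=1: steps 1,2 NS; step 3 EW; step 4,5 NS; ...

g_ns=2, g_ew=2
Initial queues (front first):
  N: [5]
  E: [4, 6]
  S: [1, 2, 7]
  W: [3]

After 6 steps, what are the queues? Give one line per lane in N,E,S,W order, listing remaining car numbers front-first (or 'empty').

Step 1 [NS]: N:car5-GO,E:wait,S:car1-GO,W:wait | queues: N=0 E=2 S=2 W=1
Step 2 [NS]: N:empty,E:wait,S:car2-GO,W:wait | queues: N=0 E=2 S=1 W=1
Step 3 [EW]: N:wait,E:car4-GO,S:wait,W:car3-GO | queues: N=0 E=1 S=1 W=0
Step 4 [EW]: N:wait,E:car6-GO,S:wait,W:empty | queues: N=0 E=0 S=1 W=0
Step 5 [NS]: N:empty,E:wait,S:car7-GO,W:wait | queues: N=0 E=0 S=0 W=0

N: empty
E: empty
S: empty
W: empty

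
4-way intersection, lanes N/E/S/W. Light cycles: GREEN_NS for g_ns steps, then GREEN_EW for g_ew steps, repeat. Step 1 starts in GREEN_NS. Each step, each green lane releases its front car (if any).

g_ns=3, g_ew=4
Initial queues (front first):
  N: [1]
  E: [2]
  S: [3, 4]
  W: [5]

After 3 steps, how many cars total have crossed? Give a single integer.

Answer: 3

Derivation:
Step 1 [NS]: N:car1-GO,E:wait,S:car3-GO,W:wait | queues: N=0 E=1 S=1 W=1
Step 2 [NS]: N:empty,E:wait,S:car4-GO,W:wait | queues: N=0 E=1 S=0 W=1
Step 3 [NS]: N:empty,E:wait,S:empty,W:wait | queues: N=0 E=1 S=0 W=1
Cars crossed by step 3: 3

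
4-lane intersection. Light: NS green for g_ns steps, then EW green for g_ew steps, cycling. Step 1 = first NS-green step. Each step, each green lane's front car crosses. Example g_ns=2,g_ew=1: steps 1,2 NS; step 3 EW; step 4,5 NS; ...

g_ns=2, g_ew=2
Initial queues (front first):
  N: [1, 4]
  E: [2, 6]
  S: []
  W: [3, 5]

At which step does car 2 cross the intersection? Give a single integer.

Step 1 [NS]: N:car1-GO,E:wait,S:empty,W:wait | queues: N=1 E=2 S=0 W=2
Step 2 [NS]: N:car4-GO,E:wait,S:empty,W:wait | queues: N=0 E=2 S=0 W=2
Step 3 [EW]: N:wait,E:car2-GO,S:wait,W:car3-GO | queues: N=0 E=1 S=0 W=1
Step 4 [EW]: N:wait,E:car6-GO,S:wait,W:car5-GO | queues: N=0 E=0 S=0 W=0
Car 2 crosses at step 3

3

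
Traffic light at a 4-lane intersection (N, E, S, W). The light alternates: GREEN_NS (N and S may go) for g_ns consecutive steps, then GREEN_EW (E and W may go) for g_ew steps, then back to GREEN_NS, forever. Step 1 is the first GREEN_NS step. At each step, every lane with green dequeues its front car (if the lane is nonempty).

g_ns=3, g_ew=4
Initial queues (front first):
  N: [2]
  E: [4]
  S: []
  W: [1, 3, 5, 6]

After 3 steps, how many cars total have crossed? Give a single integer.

Step 1 [NS]: N:car2-GO,E:wait,S:empty,W:wait | queues: N=0 E=1 S=0 W=4
Step 2 [NS]: N:empty,E:wait,S:empty,W:wait | queues: N=0 E=1 S=0 W=4
Step 3 [NS]: N:empty,E:wait,S:empty,W:wait | queues: N=0 E=1 S=0 W=4
Cars crossed by step 3: 1

Answer: 1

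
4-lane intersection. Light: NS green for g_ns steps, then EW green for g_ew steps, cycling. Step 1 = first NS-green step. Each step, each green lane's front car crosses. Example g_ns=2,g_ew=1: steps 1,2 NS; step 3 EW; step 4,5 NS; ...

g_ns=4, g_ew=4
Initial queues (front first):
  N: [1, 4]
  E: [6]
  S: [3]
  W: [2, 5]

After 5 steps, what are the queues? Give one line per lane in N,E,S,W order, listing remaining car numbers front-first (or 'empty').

Step 1 [NS]: N:car1-GO,E:wait,S:car3-GO,W:wait | queues: N=1 E=1 S=0 W=2
Step 2 [NS]: N:car4-GO,E:wait,S:empty,W:wait | queues: N=0 E=1 S=0 W=2
Step 3 [NS]: N:empty,E:wait,S:empty,W:wait | queues: N=0 E=1 S=0 W=2
Step 4 [NS]: N:empty,E:wait,S:empty,W:wait | queues: N=0 E=1 S=0 W=2
Step 5 [EW]: N:wait,E:car6-GO,S:wait,W:car2-GO | queues: N=0 E=0 S=0 W=1

N: empty
E: empty
S: empty
W: 5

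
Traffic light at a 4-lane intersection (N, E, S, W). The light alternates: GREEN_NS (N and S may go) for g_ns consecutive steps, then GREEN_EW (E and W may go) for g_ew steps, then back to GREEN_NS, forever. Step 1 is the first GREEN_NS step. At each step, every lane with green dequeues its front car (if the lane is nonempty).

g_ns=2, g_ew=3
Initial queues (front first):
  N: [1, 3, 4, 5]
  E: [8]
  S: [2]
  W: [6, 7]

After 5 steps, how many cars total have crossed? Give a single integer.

Answer: 6

Derivation:
Step 1 [NS]: N:car1-GO,E:wait,S:car2-GO,W:wait | queues: N=3 E=1 S=0 W=2
Step 2 [NS]: N:car3-GO,E:wait,S:empty,W:wait | queues: N=2 E=1 S=0 W=2
Step 3 [EW]: N:wait,E:car8-GO,S:wait,W:car6-GO | queues: N=2 E=0 S=0 W=1
Step 4 [EW]: N:wait,E:empty,S:wait,W:car7-GO | queues: N=2 E=0 S=0 W=0
Step 5 [EW]: N:wait,E:empty,S:wait,W:empty | queues: N=2 E=0 S=0 W=0
Cars crossed by step 5: 6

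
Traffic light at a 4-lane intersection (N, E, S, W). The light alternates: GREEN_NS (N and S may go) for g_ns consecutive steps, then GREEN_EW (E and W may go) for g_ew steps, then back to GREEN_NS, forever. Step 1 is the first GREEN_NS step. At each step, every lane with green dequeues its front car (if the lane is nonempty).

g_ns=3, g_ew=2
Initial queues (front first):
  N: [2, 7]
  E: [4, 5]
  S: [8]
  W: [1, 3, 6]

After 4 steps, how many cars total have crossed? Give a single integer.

Step 1 [NS]: N:car2-GO,E:wait,S:car8-GO,W:wait | queues: N=1 E=2 S=0 W=3
Step 2 [NS]: N:car7-GO,E:wait,S:empty,W:wait | queues: N=0 E=2 S=0 W=3
Step 3 [NS]: N:empty,E:wait,S:empty,W:wait | queues: N=0 E=2 S=0 W=3
Step 4 [EW]: N:wait,E:car4-GO,S:wait,W:car1-GO | queues: N=0 E=1 S=0 W=2
Cars crossed by step 4: 5

Answer: 5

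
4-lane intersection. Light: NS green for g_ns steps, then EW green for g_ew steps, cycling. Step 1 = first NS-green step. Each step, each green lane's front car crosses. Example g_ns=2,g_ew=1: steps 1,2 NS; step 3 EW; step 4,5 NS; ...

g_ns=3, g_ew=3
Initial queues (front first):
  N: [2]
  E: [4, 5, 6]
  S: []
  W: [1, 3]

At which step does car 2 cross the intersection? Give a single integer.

Step 1 [NS]: N:car2-GO,E:wait,S:empty,W:wait | queues: N=0 E=3 S=0 W=2
Step 2 [NS]: N:empty,E:wait,S:empty,W:wait | queues: N=0 E=3 S=0 W=2
Step 3 [NS]: N:empty,E:wait,S:empty,W:wait | queues: N=0 E=3 S=0 W=2
Step 4 [EW]: N:wait,E:car4-GO,S:wait,W:car1-GO | queues: N=0 E=2 S=0 W=1
Step 5 [EW]: N:wait,E:car5-GO,S:wait,W:car3-GO | queues: N=0 E=1 S=0 W=0
Step 6 [EW]: N:wait,E:car6-GO,S:wait,W:empty | queues: N=0 E=0 S=0 W=0
Car 2 crosses at step 1

1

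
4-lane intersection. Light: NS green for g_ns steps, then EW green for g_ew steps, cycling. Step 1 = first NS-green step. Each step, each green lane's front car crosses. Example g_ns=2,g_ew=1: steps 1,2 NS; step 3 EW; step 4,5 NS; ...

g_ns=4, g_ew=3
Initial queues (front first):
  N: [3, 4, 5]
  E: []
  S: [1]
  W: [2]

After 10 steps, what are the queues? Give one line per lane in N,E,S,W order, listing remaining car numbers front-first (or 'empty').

Step 1 [NS]: N:car3-GO,E:wait,S:car1-GO,W:wait | queues: N=2 E=0 S=0 W=1
Step 2 [NS]: N:car4-GO,E:wait,S:empty,W:wait | queues: N=1 E=0 S=0 W=1
Step 3 [NS]: N:car5-GO,E:wait,S:empty,W:wait | queues: N=0 E=0 S=0 W=1
Step 4 [NS]: N:empty,E:wait,S:empty,W:wait | queues: N=0 E=0 S=0 W=1
Step 5 [EW]: N:wait,E:empty,S:wait,W:car2-GO | queues: N=0 E=0 S=0 W=0

N: empty
E: empty
S: empty
W: empty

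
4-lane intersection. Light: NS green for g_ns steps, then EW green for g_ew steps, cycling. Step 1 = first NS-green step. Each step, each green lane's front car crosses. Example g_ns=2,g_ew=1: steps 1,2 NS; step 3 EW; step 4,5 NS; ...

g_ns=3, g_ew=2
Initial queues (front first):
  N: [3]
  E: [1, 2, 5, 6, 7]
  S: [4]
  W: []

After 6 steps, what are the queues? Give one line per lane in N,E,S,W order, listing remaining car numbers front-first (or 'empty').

Step 1 [NS]: N:car3-GO,E:wait,S:car4-GO,W:wait | queues: N=0 E=5 S=0 W=0
Step 2 [NS]: N:empty,E:wait,S:empty,W:wait | queues: N=0 E=5 S=0 W=0
Step 3 [NS]: N:empty,E:wait,S:empty,W:wait | queues: N=0 E=5 S=0 W=0
Step 4 [EW]: N:wait,E:car1-GO,S:wait,W:empty | queues: N=0 E=4 S=0 W=0
Step 5 [EW]: N:wait,E:car2-GO,S:wait,W:empty | queues: N=0 E=3 S=0 W=0
Step 6 [NS]: N:empty,E:wait,S:empty,W:wait | queues: N=0 E=3 S=0 W=0

N: empty
E: 5 6 7
S: empty
W: empty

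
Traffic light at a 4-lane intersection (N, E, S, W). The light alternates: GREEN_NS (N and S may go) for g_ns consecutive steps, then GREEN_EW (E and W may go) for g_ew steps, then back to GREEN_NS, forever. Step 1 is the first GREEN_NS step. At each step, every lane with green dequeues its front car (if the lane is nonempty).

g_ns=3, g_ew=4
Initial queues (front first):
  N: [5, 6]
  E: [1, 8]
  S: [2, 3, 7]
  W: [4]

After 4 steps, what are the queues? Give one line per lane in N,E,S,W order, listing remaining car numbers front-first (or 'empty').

Step 1 [NS]: N:car5-GO,E:wait,S:car2-GO,W:wait | queues: N=1 E=2 S=2 W=1
Step 2 [NS]: N:car6-GO,E:wait,S:car3-GO,W:wait | queues: N=0 E=2 S=1 W=1
Step 3 [NS]: N:empty,E:wait,S:car7-GO,W:wait | queues: N=0 E=2 S=0 W=1
Step 4 [EW]: N:wait,E:car1-GO,S:wait,W:car4-GO | queues: N=0 E=1 S=0 W=0

N: empty
E: 8
S: empty
W: empty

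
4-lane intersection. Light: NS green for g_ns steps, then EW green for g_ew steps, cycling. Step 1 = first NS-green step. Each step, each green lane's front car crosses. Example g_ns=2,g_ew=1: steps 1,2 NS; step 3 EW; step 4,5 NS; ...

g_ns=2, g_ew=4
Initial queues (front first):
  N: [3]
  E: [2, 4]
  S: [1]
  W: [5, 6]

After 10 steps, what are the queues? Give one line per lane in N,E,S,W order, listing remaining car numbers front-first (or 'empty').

Step 1 [NS]: N:car3-GO,E:wait,S:car1-GO,W:wait | queues: N=0 E=2 S=0 W=2
Step 2 [NS]: N:empty,E:wait,S:empty,W:wait | queues: N=0 E=2 S=0 W=2
Step 3 [EW]: N:wait,E:car2-GO,S:wait,W:car5-GO | queues: N=0 E=1 S=0 W=1
Step 4 [EW]: N:wait,E:car4-GO,S:wait,W:car6-GO | queues: N=0 E=0 S=0 W=0

N: empty
E: empty
S: empty
W: empty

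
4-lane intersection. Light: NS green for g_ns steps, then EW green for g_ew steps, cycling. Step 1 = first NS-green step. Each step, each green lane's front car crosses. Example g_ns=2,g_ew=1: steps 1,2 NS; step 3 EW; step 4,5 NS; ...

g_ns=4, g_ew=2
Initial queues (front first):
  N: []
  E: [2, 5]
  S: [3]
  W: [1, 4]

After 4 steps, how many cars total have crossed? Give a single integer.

Step 1 [NS]: N:empty,E:wait,S:car3-GO,W:wait | queues: N=0 E=2 S=0 W=2
Step 2 [NS]: N:empty,E:wait,S:empty,W:wait | queues: N=0 E=2 S=0 W=2
Step 3 [NS]: N:empty,E:wait,S:empty,W:wait | queues: N=0 E=2 S=0 W=2
Step 4 [NS]: N:empty,E:wait,S:empty,W:wait | queues: N=0 E=2 S=0 W=2
Cars crossed by step 4: 1

Answer: 1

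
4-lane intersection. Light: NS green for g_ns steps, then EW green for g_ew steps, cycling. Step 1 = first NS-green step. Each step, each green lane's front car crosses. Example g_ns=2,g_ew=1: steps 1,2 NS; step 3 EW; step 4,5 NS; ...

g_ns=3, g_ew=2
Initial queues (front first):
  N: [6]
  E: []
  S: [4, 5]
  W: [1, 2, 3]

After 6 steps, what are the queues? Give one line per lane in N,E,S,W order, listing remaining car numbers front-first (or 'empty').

Step 1 [NS]: N:car6-GO,E:wait,S:car4-GO,W:wait | queues: N=0 E=0 S=1 W=3
Step 2 [NS]: N:empty,E:wait,S:car5-GO,W:wait | queues: N=0 E=0 S=0 W=3
Step 3 [NS]: N:empty,E:wait,S:empty,W:wait | queues: N=0 E=0 S=0 W=3
Step 4 [EW]: N:wait,E:empty,S:wait,W:car1-GO | queues: N=0 E=0 S=0 W=2
Step 5 [EW]: N:wait,E:empty,S:wait,W:car2-GO | queues: N=0 E=0 S=0 W=1
Step 6 [NS]: N:empty,E:wait,S:empty,W:wait | queues: N=0 E=0 S=0 W=1

N: empty
E: empty
S: empty
W: 3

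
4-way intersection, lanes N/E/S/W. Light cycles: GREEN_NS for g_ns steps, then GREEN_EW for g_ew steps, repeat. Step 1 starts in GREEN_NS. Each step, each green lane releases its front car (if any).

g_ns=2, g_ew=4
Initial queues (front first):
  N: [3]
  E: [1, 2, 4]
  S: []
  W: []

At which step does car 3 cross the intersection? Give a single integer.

Step 1 [NS]: N:car3-GO,E:wait,S:empty,W:wait | queues: N=0 E=3 S=0 W=0
Step 2 [NS]: N:empty,E:wait,S:empty,W:wait | queues: N=0 E=3 S=0 W=0
Step 3 [EW]: N:wait,E:car1-GO,S:wait,W:empty | queues: N=0 E=2 S=0 W=0
Step 4 [EW]: N:wait,E:car2-GO,S:wait,W:empty | queues: N=0 E=1 S=0 W=0
Step 5 [EW]: N:wait,E:car4-GO,S:wait,W:empty | queues: N=0 E=0 S=0 W=0
Car 3 crosses at step 1

1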